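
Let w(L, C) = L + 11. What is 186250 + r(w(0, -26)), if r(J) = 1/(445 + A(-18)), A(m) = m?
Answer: 79528751/427 ≈ 1.8625e+5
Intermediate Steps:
w(L, C) = 11 + L
r(J) = 1/427 (r(J) = 1/(445 - 18) = 1/427)
186250 + r(w(0, -26)) = 186250 + 1/427 = 79528751/427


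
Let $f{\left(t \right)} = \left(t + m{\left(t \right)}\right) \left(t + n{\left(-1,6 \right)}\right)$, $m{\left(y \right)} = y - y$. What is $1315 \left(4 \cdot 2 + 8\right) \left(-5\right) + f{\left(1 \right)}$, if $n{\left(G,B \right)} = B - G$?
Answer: $-105192$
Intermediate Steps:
$m{\left(y \right)} = 0$
$f{\left(t \right)} = t \left(7 + t\right)$ ($f{\left(t \right)} = \left(t + 0\right) \left(t + \left(6 - -1\right)\right) = t \left(t + \left(6 + 1\right)\right) = t \left(t + 7\right) = t \left(7 + t\right)$)
$1315 \left(4 \cdot 2 + 8\right) \left(-5\right) + f{\left(1 \right)} = 1315 \left(4 \cdot 2 + 8\right) \left(-5\right) + 1 \left(7 + 1\right) = 1315 \left(8 + 8\right) \left(-5\right) + 1 \cdot 8 = 1315 \cdot 16 \left(-5\right) + 8 = 1315 \left(-80\right) + 8 = -105200 + 8 = -105192$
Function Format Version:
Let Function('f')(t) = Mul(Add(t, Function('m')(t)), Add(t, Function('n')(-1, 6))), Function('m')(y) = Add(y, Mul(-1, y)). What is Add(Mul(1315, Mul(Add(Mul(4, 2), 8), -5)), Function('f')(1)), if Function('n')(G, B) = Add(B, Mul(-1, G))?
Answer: -105192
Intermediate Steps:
Function('m')(y) = 0
Function('f')(t) = Mul(t, Add(7, t)) (Function('f')(t) = Mul(Add(t, 0), Add(t, Add(6, Mul(-1, -1)))) = Mul(t, Add(t, Add(6, 1))) = Mul(t, Add(t, 7)) = Mul(t, Add(7, t)))
Add(Mul(1315, Mul(Add(Mul(4, 2), 8), -5)), Function('f')(1)) = Add(Mul(1315, Mul(Add(Mul(4, 2), 8), -5)), Mul(1, Add(7, 1))) = Add(Mul(1315, Mul(Add(8, 8), -5)), Mul(1, 8)) = Add(Mul(1315, Mul(16, -5)), 8) = Add(Mul(1315, -80), 8) = Add(-105200, 8) = -105192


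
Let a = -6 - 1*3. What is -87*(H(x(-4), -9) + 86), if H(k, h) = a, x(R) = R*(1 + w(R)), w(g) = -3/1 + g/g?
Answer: -6699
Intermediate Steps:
w(g) = -2 (w(g) = -3*1 + 1 = -3 + 1 = -2)
a = -9 (a = -6 - 3 = -9)
x(R) = -R (x(R) = R*(1 - 2) = R*(-1) = -R)
H(k, h) = -9
-87*(H(x(-4), -9) + 86) = -87*(-9 + 86) = -87*77 = -6699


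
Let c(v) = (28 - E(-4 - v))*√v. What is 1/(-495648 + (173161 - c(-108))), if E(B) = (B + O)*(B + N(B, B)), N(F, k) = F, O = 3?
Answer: -322487/157358935441 - 133368*I*√3/157358935441 ≈ -2.0494e-6 - 1.468e-6*I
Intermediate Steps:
E(B) = 2*B*(3 + B) (E(B) = (B + 3)*(B + B) = (3 + B)*(2*B) = 2*B*(3 + B))
c(v) = √v*(28 - 2*(-1 - v)*(-4 - v)) (c(v) = (28 - 2*(-4 - v)*(3 + (-4 - v)))*√v = (28 - 2*(-4 - v)*(-1 - v))*√v = (28 - 2*(-1 - v)*(-4 - v))*√v = √v*(28 - 2*(-1 - v)*(-4 - v)))
1/(-495648 + (173161 - c(-108))) = 1/(-495648 + (173161 - 2*√(-108)*(10 - 1*(-108)² - 5*(-108)))) = 1/(-495648 + (173161 - 2*6*I*√3*(10 - 1*11664 + 540))) = 1/(-495648 + (173161 - 2*6*I*√3*(10 - 11664 + 540))) = 1/(-495648 + (173161 - 2*6*I*√3*(-11114))) = 1/(-495648 + (173161 - (-133368)*I*√3)) = 1/(-495648 + (173161 + 133368*I*√3)) = 1/(-322487 + 133368*I*√3)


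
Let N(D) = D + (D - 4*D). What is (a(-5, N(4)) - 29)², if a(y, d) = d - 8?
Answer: 2025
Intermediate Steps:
N(D) = -2*D (N(D) = D - 3*D = -2*D)
a(y, d) = -8 + d
(a(-5, N(4)) - 29)² = ((-8 - 2*4) - 29)² = ((-8 - 8) - 29)² = (-16 - 29)² = (-45)² = 2025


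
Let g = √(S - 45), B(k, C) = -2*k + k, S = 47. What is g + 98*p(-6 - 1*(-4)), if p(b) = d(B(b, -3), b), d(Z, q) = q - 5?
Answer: -686 + √2 ≈ -684.59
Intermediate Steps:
B(k, C) = -k
d(Z, q) = -5 + q
p(b) = -5 + b
g = √2 (g = √(47 - 45) = √2 ≈ 1.4142)
g + 98*p(-6 - 1*(-4)) = √2 + 98*(-5 + (-6 - 1*(-4))) = √2 + 98*(-5 + (-6 + 4)) = √2 + 98*(-5 - 2) = √2 + 98*(-7) = √2 - 686 = -686 + √2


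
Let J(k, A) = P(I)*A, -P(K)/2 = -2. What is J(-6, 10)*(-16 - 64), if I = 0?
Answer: -3200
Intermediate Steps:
P(K) = 4 (P(K) = -2*(-2) = 4)
J(k, A) = 4*A
J(-6, 10)*(-16 - 64) = (4*10)*(-16 - 64) = 40*(-80) = -3200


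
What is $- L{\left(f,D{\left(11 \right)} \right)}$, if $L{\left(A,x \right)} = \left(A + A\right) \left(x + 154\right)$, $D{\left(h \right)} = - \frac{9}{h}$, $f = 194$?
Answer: $- \frac{653780}{11} \approx -59435.0$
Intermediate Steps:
$L{\left(A,x \right)} = 2 A \left(154 + x\right)$
$- L{\left(f,D{\left(11 \right)} \right)} = - 2 \cdot 194 \left(154 - \frac{9}{11}\right) = - \frac{2 \cdot 194 \cdot 1685}{11} = \left(-1\right) \frac{653780}{11} = - \frac{653780}{11}$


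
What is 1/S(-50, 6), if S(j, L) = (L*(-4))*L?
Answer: -1/144 ≈ -0.0069444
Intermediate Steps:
S(j, L) = -4*L² (S(j, L) = (-4*L)*L = -4*L²)
1/S(-50, 6) = 1/(-4*6²) = 1/(-4*36) = 1/(-144) = -1/144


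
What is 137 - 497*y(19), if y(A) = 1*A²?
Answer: -179280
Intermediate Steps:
y(A) = A²
137 - 497*y(19) = 137 - 497*19² = 137 - 497*361 = 137 - 179417 = -179280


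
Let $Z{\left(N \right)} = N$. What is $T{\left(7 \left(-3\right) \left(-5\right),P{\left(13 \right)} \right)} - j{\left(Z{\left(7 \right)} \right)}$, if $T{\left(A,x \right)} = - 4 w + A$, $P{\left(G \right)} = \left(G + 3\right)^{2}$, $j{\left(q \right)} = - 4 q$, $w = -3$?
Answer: $145$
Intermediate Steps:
$P{\left(G \right)} = \left(3 + G\right)^{2}$
$T{\left(A,x \right)} = 12 + A$ ($T{\left(A,x \right)} = \left(-4\right) \left(-3\right) + A = 12 + A$)
$T{\left(7 \left(-3\right) \left(-5\right),P{\left(13 \right)} \right)} - j{\left(Z{\left(7 \right)} \right)} = \left(12 + 7 \left(-3\right) \left(-5\right)\right) - \left(-4\right) 7 = \left(12 - -105\right) - -28 = \left(12 + 105\right) + 28 = 117 + 28 = 145$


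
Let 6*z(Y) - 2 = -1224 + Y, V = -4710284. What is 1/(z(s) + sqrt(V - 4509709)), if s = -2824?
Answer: -6069/87072466 - 9*I*sqrt(9219993)/87072466 ≈ -6.9701e-5 - 0.00031385*I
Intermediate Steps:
z(Y) = -611/3 + Y/6 (z(Y) = 1/3 + (-1224 + Y)/6 = 1/3 + (-204 + Y/6) = -611/3 + Y/6)
1/(z(s) + sqrt(V - 4509709)) = 1/((-611/3 + (1/6)*(-2824)) + sqrt(-4710284 - 4509709)) = 1/((-611/3 - 1412/3) + sqrt(-9219993)) = 1/(-2023/3 + I*sqrt(9219993))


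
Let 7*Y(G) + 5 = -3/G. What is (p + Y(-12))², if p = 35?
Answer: 923521/784 ≈ 1178.0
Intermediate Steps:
Y(G) = -5/7 - 3/(7*G) (Y(G) = -5/7 + (-3/G)/7 = -5/7 - 3/(7*G))
(p + Y(-12))² = (35 + (⅐)*(-3 - 5*(-12))/(-12))² = (35 + (⅐)*(-1/12)*(-3 + 60))² = (35 + (⅐)*(-1/12)*57)² = (35 - 19/28)² = (961/28)² = 923521/784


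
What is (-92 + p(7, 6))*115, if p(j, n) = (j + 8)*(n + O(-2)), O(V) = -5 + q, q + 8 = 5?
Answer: -14030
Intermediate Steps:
q = -3 (q = -8 + 5 = -3)
O(V) = -8 (O(V) = -5 - 3 = -8)
p(j, n) = (-8 + n)*(8 + j) (p(j, n) = (j + 8)*(n - 8) = (8 + j)*(-8 + n) = (-8 + n)*(8 + j))
(-92 + p(7, 6))*115 = (-92 + (-64 - 8*7 + 8*6 + 7*6))*115 = (-92 + (-64 - 56 + 48 + 42))*115 = (-92 - 30)*115 = -122*115 = -14030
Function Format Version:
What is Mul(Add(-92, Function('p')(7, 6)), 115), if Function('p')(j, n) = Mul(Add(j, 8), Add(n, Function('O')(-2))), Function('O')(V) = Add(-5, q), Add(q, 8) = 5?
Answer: -14030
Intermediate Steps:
q = -3 (q = Add(-8, 5) = -3)
Function('O')(V) = -8 (Function('O')(V) = Add(-5, -3) = -8)
Function('p')(j, n) = Mul(Add(-8, n), Add(8, j)) (Function('p')(j, n) = Mul(Add(j, 8), Add(n, -8)) = Mul(Add(8, j), Add(-8, n)) = Mul(Add(-8, n), Add(8, j)))
Mul(Add(-92, Function('p')(7, 6)), 115) = Mul(Add(-92, Add(-64, Mul(-8, 7), Mul(8, 6), Mul(7, 6))), 115) = Mul(Add(-92, Add(-64, -56, 48, 42)), 115) = Mul(Add(-92, -30), 115) = Mul(-122, 115) = -14030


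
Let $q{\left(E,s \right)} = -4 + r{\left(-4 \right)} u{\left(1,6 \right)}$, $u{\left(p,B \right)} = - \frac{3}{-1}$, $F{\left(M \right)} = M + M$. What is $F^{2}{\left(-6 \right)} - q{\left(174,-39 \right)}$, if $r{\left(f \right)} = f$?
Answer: $160$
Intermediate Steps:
$F{\left(M \right)} = 2 M$
$u{\left(p,B \right)} = 3$ ($u{\left(p,B \right)} = \left(-3\right) \left(-1\right) = 3$)
$q{\left(E,s \right)} = -16$ ($q{\left(E,s \right)} = -4 - 12 = -16$)
$F^{2}{\left(-6 \right)} - q{\left(174,-39 \right)} = \left(2 \left(-6\right)\right)^{2} - -16 = \left(-12\right)^{2} + 16 = 144 + 16 = 160$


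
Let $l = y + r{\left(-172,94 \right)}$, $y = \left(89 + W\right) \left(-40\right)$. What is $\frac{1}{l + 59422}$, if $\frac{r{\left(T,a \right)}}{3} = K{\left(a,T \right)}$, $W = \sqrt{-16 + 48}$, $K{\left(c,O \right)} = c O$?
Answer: $\frac{3679}{27044482} + \frac{40 \sqrt{2}}{13522241} \approx 0.00014022$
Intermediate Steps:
$K{\left(c,O \right)} = O c$
$W = 4 \sqrt{2}$ ($W = \sqrt{32} = 4 \sqrt{2} \approx 5.6569$)
$r{\left(T,a \right)} = 3 T a$
$y = -3560 - 160 \sqrt{2}$ ($y = \left(89 + 4 \sqrt{2}\right) \left(-40\right) = -3560 - 160 \sqrt{2} \approx -3786.3$)
$l = -52064 - 160 \sqrt{2}$ ($l = \left(-3560 - 160 \sqrt{2}\right) + 3 \left(-172\right) 94 = \left(-3560 - 160 \sqrt{2}\right) - 48504 = -52064 - 160 \sqrt{2} \approx -52290.0$)
$\frac{1}{l + 59422} = \frac{1}{\left(-52064 - 160 \sqrt{2}\right) + 59422} = \frac{1}{7358 - 160 \sqrt{2}}$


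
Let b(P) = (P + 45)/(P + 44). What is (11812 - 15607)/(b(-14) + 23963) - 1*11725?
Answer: -8429462575/718921 ≈ -11725.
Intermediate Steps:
b(P) = (45 + P)/(44 + P)
(11812 - 15607)/(b(-14) + 23963) - 1*11725 = (11812 - 15607)/((45 - 14)/(44 - 14) + 23963) - 1*11725 = -3795/(31/30 + 23963) - 11725 = -3795/718921/30 - 11725 = -3795*30/718921 - 11725 = -113850/718921 - 11725 = -8429462575/718921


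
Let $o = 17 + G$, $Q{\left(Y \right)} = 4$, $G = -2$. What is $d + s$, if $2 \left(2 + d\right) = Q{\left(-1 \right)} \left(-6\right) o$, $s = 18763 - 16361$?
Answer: $2220$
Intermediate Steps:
$s = 2402$
$o = 15$ ($o = 17 - 2 = 15$)
$d = -182$ ($d = -2 + \frac{4 \left(-6\right) 15}{2} = -2 + \frac{\left(-24\right) 15}{2} = -2 + \frac{1}{2} \left(-360\right) = -2 - 180 = -182$)
$d + s = -182 + 2402 = 2220$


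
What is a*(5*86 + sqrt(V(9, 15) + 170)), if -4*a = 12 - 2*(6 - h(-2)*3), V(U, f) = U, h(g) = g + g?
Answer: 2580 + 6*sqrt(179) ≈ 2660.3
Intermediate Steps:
h(g) = 2*g
a = 6 (a = -(12 - 2*(6 - 2*(-2)*3))/4 = -(12 - 2*(6 - (-4)*3))/4 = -(12 - 2*(6 - 1*(-12)))/4 = -(12 - 2*(6 + 12))/4 = -(12 - 2*18)/4 = -(12 - 36)/4 = -1/4*(-24) = 6)
a*(5*86 + sqrt(V(9, 15) + 170)) = 6*(5*86 + sqrt(9 + 170)) = 6*(430 + sqrt(179)) = 2580 + 6*sqrt(179)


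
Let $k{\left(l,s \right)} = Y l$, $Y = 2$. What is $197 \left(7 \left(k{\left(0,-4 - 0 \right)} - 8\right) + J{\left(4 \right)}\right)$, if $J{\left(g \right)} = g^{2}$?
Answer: $-7880$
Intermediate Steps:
$k{\left(l,s \right)} = 2 l$
$197 \left(7 \left(k{\left(0,-4 - 0 \right)} - 8\right) + J{\left(4 \right)}\right) = 197 \left(7 \left(2 \cdot 0 - 8\right) + 4^{2}\right) = 197 \left(7 \left(0 - 8\right) + 16\right) = 197 \left(7 \left(-8\right) + 16\right) = 197 \left(-56 + 16\right) = 197 \left(-40\right) = -7880$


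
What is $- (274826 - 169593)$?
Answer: $-105233$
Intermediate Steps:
$- (274826 - 169593) = \left(-1\right) 105233 = -105233$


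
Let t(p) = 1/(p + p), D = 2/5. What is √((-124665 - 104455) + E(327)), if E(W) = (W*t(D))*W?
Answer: I*√381835/2 ≈ 308.96*I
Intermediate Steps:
D = ⅖ (D = 2*(⅕) = ⅖ ≈ 0.40000)
t(p) = 1/(2*p)
E(W) = 5*W²/4 (E(W) = (W*(1/(2*(⅖))))*W = (W*((½)*(5/2)))*W = (W*(5/4))*W = (5*W/4)*W = 5*W²/4)
√((-124665 - 104455) + E(327)) = √((-124665 - 104455) + (5/4)*327²) = √(-229120 + (5/4)*106929) = √(-229120 + 534645/4) = √(-381835/4) = I*√381835/2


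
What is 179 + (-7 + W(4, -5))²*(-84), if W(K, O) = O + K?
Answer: -5197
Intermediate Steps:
W(K, O) = K + O
179 + (-7 + W(4, -5))²*(-84) = 179 + (-7 + (4 - 5))²*(-84) = 179 + (-7 - 1)²*(-84) = 179 + (-8)²*(-84) = 179 + 64*(-84) = 179 - 5376 = -5197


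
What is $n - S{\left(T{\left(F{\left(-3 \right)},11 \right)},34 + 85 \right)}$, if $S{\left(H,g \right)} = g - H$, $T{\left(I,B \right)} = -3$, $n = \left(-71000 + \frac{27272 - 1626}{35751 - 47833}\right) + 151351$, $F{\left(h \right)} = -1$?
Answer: $\frac{484650566}{6041} \approx 80227.0$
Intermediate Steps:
$n = \frac{485387568}{6041}$ ($n = \left(-71000 + \frac{25646}{-12082}\right) + 151351 = \left(-71000 + 25646 \left(- \frac{1}{12082}\right)\right) + 151351 = \left(-71000 - \frac{12823}{6041}\right) + 151351 = - \frac{428923823}{6041} + 151351 = \frac{485387568}{6041} \approx 80349.0$)
$n - S{\left(T{\left(F{\left(-3 \right)},11 \right)},34 + 85 \right)} = \frac{485387568}{6041} - \left(\left(34 + 85\right) - -3\right) = \frac{485387568}{6041} - \left(119 + 3\right) = \frac{485387568}{6041} - 122 = \frac{484650566}{6041}$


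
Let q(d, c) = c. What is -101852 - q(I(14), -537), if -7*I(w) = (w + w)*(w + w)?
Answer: -101315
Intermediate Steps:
I(w) = -4*w**2/7 (I(w) = -(w + w)*(w + w)/7 = -2*w*2*w/7 = -4*w**2/7)
-101852 - q(I(14), -537) = -101852 - 1*(-537) = -101852 + 537 = -101315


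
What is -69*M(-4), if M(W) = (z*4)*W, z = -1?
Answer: -1104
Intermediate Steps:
M(W) = -4*W (M(W) = (-1*4)*W = -4*W)
-69*M(-4) = -(-276)*(-4) = -69*16 = -1104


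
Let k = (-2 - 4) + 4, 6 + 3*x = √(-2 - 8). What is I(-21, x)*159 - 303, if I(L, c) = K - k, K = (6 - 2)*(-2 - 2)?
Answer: -2529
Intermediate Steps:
K = -16 (K = 4*(-4) = -16)
x = -2 + I*√10/3 (x = -2 + √(-2 - 8)/3 = -2 + √(-10)/3 = -2 + (I*√10)/3 = -2 + I*√10/3 ≈ -2.0 + 1.0541*I)
k = -2 (k = -6 + 4 = -2)
I(L, c) = -14 (I(L, c) = -16 - 1*(-2) = -16 + 2 = -14)
I(-21, x)*159 - 303 = -14*159 - 303 = -2226 - 303 = -2529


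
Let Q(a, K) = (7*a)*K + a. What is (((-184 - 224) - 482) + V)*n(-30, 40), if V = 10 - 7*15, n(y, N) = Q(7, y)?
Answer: 1441055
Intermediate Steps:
Q(a, K) = a + 7*K*a (Q(a, K) = 7*K*a + a = a + 7*K*a)
n(y, N) = 7 + 49*y (n(y, N) = 7*(1 + 7*y) = 7 + 49*y)
V = -95 (V = 10 - 105 = -95)
(((-184 - 224) - 482) + V)*n(-30, 40) = (((-184 - 224) - 482) - 95)*(7 + 49*(-30)) = ((-408 - 482) - 95)*(7 - 1470) = (-890 - 95)*(-1463) = -985*(-1463) = 1441055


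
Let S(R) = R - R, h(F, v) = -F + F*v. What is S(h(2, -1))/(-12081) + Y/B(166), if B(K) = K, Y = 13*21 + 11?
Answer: 142/83 ≈ 1.7108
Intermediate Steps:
S(R) = 0
Y = 284 (Y = 273 + 11 = 284)
S(h(2, -1))/(-12081) + Y/B(166) = 0/(-12081) + 284/166 = 0*(-1/12081) + 284*(1/166) = 0 + 142/83 = 142/83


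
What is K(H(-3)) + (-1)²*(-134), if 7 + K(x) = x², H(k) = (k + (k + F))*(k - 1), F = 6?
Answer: -141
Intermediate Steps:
H(k) = (-1 + k)*(6 + 2*k) (H(k) = (k + (k + 6))*(k - 1) = (k + (6 + k))*(-1 + k) = (6 + 2*k)*(-1 + k) = (-1 + k)*(6 + 2*k))
K(x) = -7 + x²
K(H(-3)) + (-1)²*(-134) = (-7 + (-6 + 2*(-3)² + 4*(-3))²) + (-1)²*(-134) = (-7 + (-6 + 2*9 - 12)²) + 1*(-134) = (-7 + (-6 + 18 - 12)²) - 134 = (-7 + 0²) - 134 = (-7 + 0) - 134 = -7 - 134 = -141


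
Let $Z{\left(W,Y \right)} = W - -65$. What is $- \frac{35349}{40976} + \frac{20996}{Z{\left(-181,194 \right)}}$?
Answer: $- \frac{7452005}{40976} \approx -181.86$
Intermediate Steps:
$Z{\left(W,Y \right)} = 65 + W$ ($Z{\left(W,Y \right)} = W + 65 = 65 + W$)
$- \frac{35349}{40976} + \frac{20996}{Z{\left(-181,194 \right)}} = - \frac{35349}{40976} + \frac{20996}{65 - 181} = \left(-35349\right) \frac{1}{40976} + \frac{20996}{-116} = - \frac{35349}{40976} + 20996 \left(- \frac{1}{116}\right) = - \frac{35349}{40976} - 181 = - \frac{7452005}{40976}$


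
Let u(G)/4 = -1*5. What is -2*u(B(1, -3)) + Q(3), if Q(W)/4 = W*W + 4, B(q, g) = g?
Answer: 92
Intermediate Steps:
u(G) = -20 (u(G) = 4*(-1*5) = 4*(-5) = -20)
Q(W) = 16 + 4*W² (Q(W) = 4*(W*W + 4) = 4*(W² + 4) = 4*(4 + W²) = 16 + 4*W²)
-2*u(B(1, -3)) + Q(3) = -2*(-20) + (16 + 4*3²) = 40 + (16 + 4*9) = 40 + (16 + 36) = 40 + 52 = 92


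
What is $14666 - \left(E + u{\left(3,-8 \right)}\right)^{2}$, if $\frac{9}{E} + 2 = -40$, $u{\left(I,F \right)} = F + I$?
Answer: $\frac{2869207}{196} \approx 14639.0$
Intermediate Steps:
$E = - \frac{3}{14}$ ($E = \frac{9}{-2 - 40} = \frac{9}{-42} = 9 \left(- \frac{1}{42}\right) = - \frac{3}{14} \approx -0.21429$)
$14666 - \left(E + u{\left(3,-8 \right)}\right)^{2} = 14666 - \left(- \frac{3}{14} + \left(-8 + 3\right)\right)^{2} = 14666 - \left(- \frac{3}{14} - 5\right)^{2} = 14666 - \left(- \frac{73}{14}\right)^{2} = 14666 - \frac{5329}{196} = \frac{2869207}{196}$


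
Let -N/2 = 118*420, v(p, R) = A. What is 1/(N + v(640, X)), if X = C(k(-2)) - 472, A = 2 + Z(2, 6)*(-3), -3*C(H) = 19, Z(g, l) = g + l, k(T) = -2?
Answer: -1/99142 ≈ -1.0087e-5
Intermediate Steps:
C(H) = -19/3 (C(H) = -1/3*19 = -19/3)
A = -22 (A = 2 + (2 + 6)*(-3) = 2 + 8*(-3) = 2 - 24 = -22)
X = -1435/3 (X = -19/3 - 472 = -1435/3 ≈ -478.33)
v(p, R) = -22
N = -99120 (N = -236*420 = -2*49560 = -99120)
1/(N + v(640, X)) = 1/(-99120 - 22) = 1/(-99142) = -1/99142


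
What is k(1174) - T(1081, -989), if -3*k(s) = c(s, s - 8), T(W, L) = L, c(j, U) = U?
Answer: 1801/3 ≈ 600.33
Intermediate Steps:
k(s) = 8/3 - s/3 (k(s) = -(s - 8)/3 = -(-8 + s)/3 = 8/3 - s/3)
k(1174) - T(1081, -989) = (8/3 - ⅓*1174) - 1*(-989) = (8/3 - 1174/3) + 989 = -1166/3 + 989 = 1801/3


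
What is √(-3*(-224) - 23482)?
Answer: I*√22810 ≈ 151.03*I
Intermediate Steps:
√(-3*(-224) - 23482) = √(672 - 23482) = √(-22810) = I*√22810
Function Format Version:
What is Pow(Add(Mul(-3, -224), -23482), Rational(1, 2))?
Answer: Mul(I, Pow(22810, Rational(1, 2))) ≈ Mul(151.03, I)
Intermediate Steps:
Pow(Add(Mul(-3, -224), -23482), Rational(1, 2)) = Pow(Add(672, -23482), Rational(1, 2)) = Pow(-22810, Rational(1, 2)) = Mul(I, Pow(22810, Rational(1, 2)))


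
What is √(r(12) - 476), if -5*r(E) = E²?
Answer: 2*I*√3155/5 ≈ 22.468*I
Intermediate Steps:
r(E) = -E²/5
√(r(12) - 476) = √(-⅕*12² - 476) = √(-⅕*144 - 476) = √(-144/5 - 476) = √(-2524/5) = 2*I*√3155/5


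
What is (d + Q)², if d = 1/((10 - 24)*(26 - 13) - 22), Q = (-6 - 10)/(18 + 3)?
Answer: 133225/226576 ≈ 0.58799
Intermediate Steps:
Q = -16/21 ≈ -0.76190
d = -1/204 (d = 1/(-14*13 - 22) = 1/(-182 - 22) = 1/(-204) = -1/204 ≈ -0.0049020)
(d + Q)² = (-1/204 - 16/21)² = (-365/476)² = 133225/226576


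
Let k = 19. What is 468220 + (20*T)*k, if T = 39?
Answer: 483040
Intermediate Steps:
468220 + (20*T)*k = 468220 + (20*39)*19 = 468220 + 780*19 = 468220 + 14820 = 483040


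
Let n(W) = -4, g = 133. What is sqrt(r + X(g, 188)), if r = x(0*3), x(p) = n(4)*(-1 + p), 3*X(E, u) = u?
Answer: 10*sqrt(6)/3 ≈ 8.1650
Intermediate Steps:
X(E, u) = u/3
x(p) = 4 - 4*p (x(p) = -4*(-1 + p) = 4 - 4*p)
r = 4 (r = 4 - 0*3 = 4 - 4*0 = 4 + 0 = 4)
sqrt(r + X(g, 188)) = sqrt(4 + (1/3)*188) = sqrt(4 + 188/3) = sqrt(200/3) = 10*sqrt(6)/3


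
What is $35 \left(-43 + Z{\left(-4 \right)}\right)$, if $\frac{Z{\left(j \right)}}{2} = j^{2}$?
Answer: $-385$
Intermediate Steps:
$Z{\left(j \right)} = 2 j^{2}$
$35 \left(-43 + Z{\left(-4 \right)}\right) = 35 \left(-43 + 2 \left(-4\right)^{2}\right) = 35 \left(-43 + 2 \cdot 16\right) = 35 \left(-43 + 32\right) = 35 \left(-11\right) = -385$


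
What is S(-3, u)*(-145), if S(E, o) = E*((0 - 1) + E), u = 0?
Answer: -1740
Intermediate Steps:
S(E, o) = E*(-1 + E)
S(-3, u)*(-145) = -3*(-1 - 3)*(-145) = -3*(-4)*(-145) = 12*(-145) = -1740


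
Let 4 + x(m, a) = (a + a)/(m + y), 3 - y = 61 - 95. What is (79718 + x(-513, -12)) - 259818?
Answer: -21432370/119 ≈ -1.8010e+5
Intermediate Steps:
y = 37 (y = 3 - (61 - 95) = 3 - 1*(-34) = 3 + 34 = 37)
x(m, a) = -4 + 2*a/(37 + m) (x(m, a) = -4 + (a + a)/(m + 37) = -4 + (2*a)/(37 + m) = -4 + 2*a/(37 + m))
(79718 + x(-513, -12)) - 259818 = (79718 + 2*(-74 - 12 - 2*(-513))/(37 - 513)) - 259818 = (79718 + 2*(-74 - 12 + 1026)/(-476)) - 259818 = (79718 + 2*(-1/476)*940) - 259818 = (79718 - 470/119) - 259818 = 9485972/119 - 259818 = -21432370/119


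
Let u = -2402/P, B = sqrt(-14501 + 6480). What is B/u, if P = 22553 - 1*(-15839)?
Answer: -19196*I*sqrt(8021)/1201 ≈ -1431.5*I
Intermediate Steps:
P = 38392 (P = 22553 + 15839 = 38392)
B = I*sqrt(8021) (B = sqrt(-8021) = I*sqrt(8021) ≈ 89.56*I)
u = -1201/19196 (u = -2402/38392 = -2402*1/38392 = -1201/19196 ≈ -0.062565)
B/u = (I*sqrt(8021))/(-1201/19196) = (I*sqrt(8021))*(-19196/1201) = -19196*I*sqrt(8021)/1201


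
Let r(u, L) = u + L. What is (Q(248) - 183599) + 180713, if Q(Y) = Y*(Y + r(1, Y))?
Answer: 120370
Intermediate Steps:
r(u, L) = L + u
Q(Y) = Y*(1 + 2*Y) (Q(Y) = Y*(Y + (Y + 1)) = Y*(Y + (1 + Y)) = Y*(1 + 2*Y))
(Q(248) - 183599) + 180713 = (248*(1 + 2*248) - 183599) + 180713 = (248*(1 + 496) - 183599) + 180713 = (248*497 - 183599) + 180713 = (123256 - 183599) + 180713 = -60343 + 180713 = 120370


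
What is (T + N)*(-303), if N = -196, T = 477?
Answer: -85143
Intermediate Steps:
(T + N)*(-303) = (477 - 196)*(-303) = 281*(-303) = -85143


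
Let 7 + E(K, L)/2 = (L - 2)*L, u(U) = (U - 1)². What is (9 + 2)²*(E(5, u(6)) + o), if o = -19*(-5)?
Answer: 148951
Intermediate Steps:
u(U) = (-1 + U)²
E(K, L) = -14 + 2*L*(-2 + L) (E(K, L) = -14 + 2*((L - 2)*L) = -14 + 2*((-2 + L)*L) = -14 + 2*(L*(-2 + L)) = -14 + 2*L*(-2 + L))
o = 95
(9 + 2)²*(E(5, u(6)) + o) = (9 + 2)²*((-14 - 4*(-1 + 6)² + 2*((-1 + 6)²)²) + 95) = 11²*((-14 - 4*5² + 2*(5²)²) + 95) = 121*((-14 - 4*25 + 2*25²) + 95) = 121*((-14 - 100 + 2*625) + 95) = 121*((-14 - 100 + 1250) + 95) = 121*(1136 + 95) = 121*1231 = 148951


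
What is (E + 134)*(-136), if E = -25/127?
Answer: -2311048/127 ≈ -18197.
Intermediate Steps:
E = -25/127 (E = -25*1/127 = -25/127 ≈ -0.19685)
(E + 134)*(-136) = (-25/127 + 134)*(-136) = (16993/127)*(-136) = -2311048/127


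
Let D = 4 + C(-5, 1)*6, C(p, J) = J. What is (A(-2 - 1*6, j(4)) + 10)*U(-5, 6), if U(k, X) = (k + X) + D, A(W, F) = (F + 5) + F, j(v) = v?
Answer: 253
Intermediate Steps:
A(W, F) = 5 + 2*F (A(W, F) = (5 + F) + F = 5 + 2*F)
D = 10 (D = 4 + 1*6 = 4 + 6 = 10)
U(k, X) = 10 + X + k (U(k, X) = (k + X) + 10 = (X + k) + 10 = 10 + X + k)
(A(-2 - 1*6, j(4)) + 10)*U(-5, 6) = ((5 + 2*4) + 10)*(10 + 6 - 5) = ((5 + 8) + 10)*11 = (13 + 10)*11 = 23*11 = 253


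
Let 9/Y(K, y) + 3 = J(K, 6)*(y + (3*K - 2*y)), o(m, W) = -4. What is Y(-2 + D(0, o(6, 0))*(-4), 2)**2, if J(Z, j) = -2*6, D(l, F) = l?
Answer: 9/961 ≈ 0.0093652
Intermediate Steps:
J(Z, j) = -12
Y(K, y) = 9/(-3 - 36*K + 12*y) (Y(K, y) = 9/(-3 - 12*(y + (3*K - 2*y))) = 9/(-3 - 12*(y + (-2*y + 3*K))) = 9/(-3 - 12*(-y + 3*K)) = 9/(-3 + (-36*K + 12*y)) = 9/(-3 - 36*K + 12*y))
Y(-2 + D(0, o(6, 0))*(-4), 2)**2 = (3/(-1 - 12*(-2 + 0*(-4)) + 4*2))**2 = (3/(-1 - 12*(-2 + 0) + 8))**2 = (3/(-1 - 12*(-2) + 8))**2 = (3/(-1 + 24 + 8))**2 = (3/31)**2 = 9/961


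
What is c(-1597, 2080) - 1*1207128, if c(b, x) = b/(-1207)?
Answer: -1457001899/1207 ≈ -1.2071e+6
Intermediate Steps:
c(b, x) = -b/1207 (c(b, x) = b*(-1/1207) = -b/1207)
c(-1597, 2080) - 1*1207128 = -1/1207*(-1597) - 1*1207128 = 1597/1207 - 1207128 = -1457001899/1207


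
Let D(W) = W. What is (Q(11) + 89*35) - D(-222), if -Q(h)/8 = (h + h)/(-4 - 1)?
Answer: 16861/5 ≈ 3372.2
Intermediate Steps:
Q(h) = 16*h/5 (Q(h) = -8*(h + h)/(-4 - 1) = -8*2*h/(-5) = -8*2*h*(-1)/5 = -(-16)*h/5 = 16*h/5)
(Q(11) + 89*35) - D(-222) = ((16/5)*11 + 89*35) - 1*(-222) = (176/5 + 3115) + 222 = 15751/5 + 222 = 16861/5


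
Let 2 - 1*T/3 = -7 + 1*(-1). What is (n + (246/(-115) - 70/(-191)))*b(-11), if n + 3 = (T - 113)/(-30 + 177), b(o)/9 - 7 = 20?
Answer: -1395893412/1076285 ≈ -1297.0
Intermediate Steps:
T = 30 (T = 6 - 3*(-7 + 1*(-1)) = 6 - 3*(-7 - 1) = 6 - 3*(-8) = 6 + 24 = 30)
b(o) = 243 (b(o) = 63 + 9*20 = 63 + 180 = 243)
n = -524/147 (n = -3 + (30 - 113)/(-30 + 177) = -3 - 83/147 = -524/147 ≈ -3.5646)
(n + (246/(-115) - 70/(-191)))*b(-11) = (-524/147 + (246/(-115) - 70/(-191)))*243 = (-524/147 + (246*(-1/115) - 70*(-1/191)))*243 = (-524/147 + (-246/115 + 70/191))*243 = (-524/147 - 38936/21965)*243 = -17233252/3228855*243 = -1395893412/1076285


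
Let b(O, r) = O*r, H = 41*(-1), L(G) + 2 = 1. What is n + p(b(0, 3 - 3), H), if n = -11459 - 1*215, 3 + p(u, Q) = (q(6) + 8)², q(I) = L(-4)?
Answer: -11628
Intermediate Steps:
L(G) = -1 (L(G) = -2 + 1 = -1)
q(I) = -1
H = -41
p(u, Q) = 46 (p(u, Q) = -3 + (-1 + 8)² = -3 + 7² = -3 + 49 = 46)
n = -11674 (n = -11459 - 215 = -11674)
n + p(b(0, 3 - 3), H) = -11674 + 46 = -11628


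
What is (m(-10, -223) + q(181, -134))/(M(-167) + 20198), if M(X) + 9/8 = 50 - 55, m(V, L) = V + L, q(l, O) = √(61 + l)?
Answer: -1864/161535 + 8*√2/14685 ≈ -0.010769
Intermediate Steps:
m(V, L) = L + V
M(X) = -49/8 (M(X) = -9/8 + (50 - 55) = -9/8 - 5 = -49/8)
(m(-10, -223) + q(181, -134))/(M(-167) + 20198) = ((-223 - 10) + √(61 + 181))/(-49/8 + 20198) = (-233 + √242)/(161535/8) = (-233 + 11*√2)*(8/161535) = -1864/161535 + 8*√2/14685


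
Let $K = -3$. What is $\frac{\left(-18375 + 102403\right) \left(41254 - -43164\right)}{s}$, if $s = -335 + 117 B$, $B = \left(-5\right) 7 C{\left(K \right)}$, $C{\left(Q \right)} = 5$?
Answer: $- \frac{3546737852}{10405} \approx -3.4087 \cdot 10^{5}$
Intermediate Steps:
$B = -175$ ($B = \left(-5\right) 7 \cdot 5 = \left(-35\right) 5 = -175$)
$s = -20810$ ($s = -335 + 117 \left(-175\right) = -335 - 20475 = -20810$)
$\frac{\left(-18375 + 102403\right) \left(41254 - -43164\right)}{s} = \frac{\left(-18375 + 102403\right) \left(41254 - -43164\right)}{-20810} = 84028 \left(41254 + \left(43180 - 16\right)\right) \left(- \frac{1}{20810}\right) = 84028 \left(41254 + 43164\right) \left(- \frac{1}{20810}\right) = 84028 \cdot 84418 \left(- \frac{1}{20810}\right) = 7093475704 \left(- \frac{1}{20810}\right) = - \frac{3546737852}{10405}$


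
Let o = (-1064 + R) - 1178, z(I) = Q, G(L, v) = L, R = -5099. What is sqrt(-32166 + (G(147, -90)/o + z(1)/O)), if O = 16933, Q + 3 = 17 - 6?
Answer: I*sqrt(55224663345084735957)/41435051 ≈ 179.35*I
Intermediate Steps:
Q = 8 (Q = -3 + (17 - 6) = -3 + 11 = 8)
z(I) = 8
o = -7341 (o = (-1064 - 5099) - 1178 = -6163 - 1178 = -7341)
sqrt(-32166 + (G(147, -90)/o + z(1)/O)) = sqrt(-32166 + (147/(-7341) + 8/16933)) = sqrt(-32166 + (147*(-1/7341) + 8*(1/16933))) = sqrt(-32166 + (-49/2447 + 8/16933)) = sqrt(-32166 - 810141/41435051) = sqrt(-1332800660607/41435051) = I*sqrt(55224663345084735957)/41435051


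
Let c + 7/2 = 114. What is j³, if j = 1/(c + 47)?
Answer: 8/31255875 ≈ 2.5595e-7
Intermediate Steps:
c = 221/2 (c = -7/2 + 114 = 221/2 ≈ 110.50)
j = 2/315 (j = 1/(221/2 + 47) = 1/(315/2) = 2/315 ≈ 0.0063492)
j³ = (2/315)³ = 8/31255875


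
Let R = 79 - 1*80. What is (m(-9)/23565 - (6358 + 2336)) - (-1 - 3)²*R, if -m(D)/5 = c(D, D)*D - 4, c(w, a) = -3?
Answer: -40899437/4713 ≈ -8678.0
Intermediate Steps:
m(D) = 20 + 15*D (m(D) = -5*(-3*D - 4) = -5*(-4 - 3*D) = 20 + 15*D)
R = -1 (R = 79 - 80 = -1)
(m(-9)/23565 - (6358 + 2336)) - (-1 - 3)²*R = ((20 + 15*(-9))/23565 - (6358 + 2336)) - (-1 - 3)²*(-1) = ((20 - 135)*(1/23565) - 1*8694) - (-4)²*(-1) = (-115*1/23565 - 8694) - 16*(-1) = (-23/4713 - 8694) - 1*(-16) = -40974845/4713 + 16 = -40899437/4713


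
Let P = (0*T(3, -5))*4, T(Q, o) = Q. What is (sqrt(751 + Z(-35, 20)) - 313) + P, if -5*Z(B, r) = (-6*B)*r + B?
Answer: -313 + I*sqrt(82) ≈ -313.0 + 9.0554*I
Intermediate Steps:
Z(B, r) = -B/5 + 6*B*r/5 (Z(B, r) = -((-6*B)*r + B)/5 = -(-6*B*r + B)/5 = -(B - 6*B*r)/5 = -B/5 + 6*B*r/5)
P = 0 (P = (0*3)*4 = 0*4 = 0)
(sqrt(751 + Z(-35, 20)) - 313) + P = (sqrt(751 + (1/5)*(-35)*(-1 + 6*20)) - 313) + 0 = (sqrt(751 + (1/5)*(-35)*(-1 + 120)) - 313) + 0 = (sqrt(751 + (1/5)*(-35)*119) - 313) + 0 = (sqrt(751 - 833) - 313) + 0 = (sqrt(-82) - 313) + 0 = (I*sqrt(82) - 313) + 0 = (-313 + I*sqrt(82)) + 0 = -313 + I*sqrt(82)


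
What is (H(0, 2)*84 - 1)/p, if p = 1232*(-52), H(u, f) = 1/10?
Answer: -37/320320 ≈ -0.00011551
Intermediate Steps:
H(u, f) = ⅒
p = -64064
(H(0, 2)*84 - 1)/p = ((⅒)*84 - 1)/(-64064) = (42/5 - 1)*(-1/64064) = (37/5)*(-1/64064) = -37/320320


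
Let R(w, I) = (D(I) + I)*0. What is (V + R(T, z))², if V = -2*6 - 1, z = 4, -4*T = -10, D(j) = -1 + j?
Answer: 169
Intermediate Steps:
T = 5/2 (T = -¼*(-10) = 5/2 ≈ 2.5000)
R(w, I) = 0 (R(w, I) = ((-1 + I) + I)*0 = (-1 + 2*I)*0 = 0)
V = -13 (V = -12 - 1 = -13)
(V + R(T, z))² = (-13 + 0)² = (-13)² = 169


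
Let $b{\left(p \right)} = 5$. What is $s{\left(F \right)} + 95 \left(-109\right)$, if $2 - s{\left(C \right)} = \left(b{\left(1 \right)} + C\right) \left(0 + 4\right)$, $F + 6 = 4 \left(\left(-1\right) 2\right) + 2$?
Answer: $-10325$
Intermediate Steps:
$F = -12$ ($F = -6 + \left(4 \left(\left(-1\right) 2\right) + 2\right) = -6 + \left(4 \left(-2\right) + 2\right) = -6 + \left(-8 + 2\right) = -6 - 6 = -12$)
$s{\left(C \right)} = -18 - 4 C$ ($s{\left(C \right)} = 2 - \left(5 + C\right) \left(0 + 4\right) = 2 - \left(5 + C\right) 4 = 2 - \left(20 + 4 C\right) = -18 - 4 C$)
$s{\left(F \right)} + 95 \left(-109\right) = \left(-18 - -48\right) + 95 \left(-109\right) = \left(-18 + 48\right) - 10355 = 30 - 10355 = -10325$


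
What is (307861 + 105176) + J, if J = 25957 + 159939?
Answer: 598933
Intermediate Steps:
J = 185896
(307861 + 105176) + J = (307861 + 105176) + 185896 = 413037 + 185896 = 598933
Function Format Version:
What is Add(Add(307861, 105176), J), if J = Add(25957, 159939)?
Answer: 598933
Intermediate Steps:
J = 185896
Add(Add(307861, 105176), J) = Add(Add(307861, 105176), 185896) = Add(413037, 185896) = 598933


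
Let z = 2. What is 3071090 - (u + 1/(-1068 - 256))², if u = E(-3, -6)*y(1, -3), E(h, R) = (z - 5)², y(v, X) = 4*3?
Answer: 5363100637759/1752976 ≈ 3.0594e+6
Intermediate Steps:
y(v, X) = 12
E(h, R) = 9 (E(h, R) = (2 - 5)² = (-3)² = 9)
u = 108 (u = 9*12 = 108)
3071090 - (u + 1/(-1068 - 256))² = 3071090 - (108 + 1/(-1068 - 256))² = 3071090 - (108 + 1/(-1324))² = 3071090 - (108 - 1/1324)² = 3071090 - (142991/1324)² = 3071090 - 1*20446426081/1752976 = 3071090 - 20446426081/1752976 = 5363100637759/1752976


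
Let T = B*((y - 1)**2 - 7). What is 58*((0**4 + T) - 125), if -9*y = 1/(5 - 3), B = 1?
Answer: -1229803/162 ≈ -7591.4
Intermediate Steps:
y = -1/18 (y = -1/(9*(5 - 3)) = -1/9/2 = -1/9*1/2 = -1/18 ≈ -0.055556)
T = -1907/324 (T = 1*((-1/18 - 1)**2 - 7) = 1*((-19/18)**2 - 7) = 1*(361/324 - 7) = 1*(-1907/324) = -1907/324 ≈ -5.8858)
58*((0**4 + T) - 125) = 58*((0**4 - 1907/324) - 125) = 58*((0 - 1907/324) - 125) = 58*(-1907/324 - 125) = 58*(-42407/324) = -1229803/162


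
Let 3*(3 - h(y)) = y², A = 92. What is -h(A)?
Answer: 8455/3 ≈ 2818.3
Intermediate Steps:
h(y) = 3 - y²/3
-h(A) = -(3 - ⅓*92²) = -(3 - ⅓*8464) = -(3 - 8464/3) = -1*(-8455/3) = 8455/3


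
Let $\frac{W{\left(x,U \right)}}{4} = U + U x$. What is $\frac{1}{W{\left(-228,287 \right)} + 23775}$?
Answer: $- \frac{1}{236821} \approx -4.2226 \cdot 10^{-6}$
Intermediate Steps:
$W{\left(x,U \right)} = 4 U + 4 U x$ ($W{\left(x,U \right)} = 4 \left(U + U x\right) = 4 U + 4 U x$)
$\frac{1}{W{\left(-228,287 \right)} + 23775} = \frac{1}{4 \cdot 287 \left(1 - 228\right) + 23775} = \frac{1}{4 \cdot 287 \left(-227\right) + 23775} = \frac{1}{-260596 + 23775} = \frac{1}{-236821} = - \frac{1}{236821}$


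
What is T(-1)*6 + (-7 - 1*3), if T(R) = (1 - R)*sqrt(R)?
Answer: -10 + 12*I ≈ -10.0 + 12.0*I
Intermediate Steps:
T(R) = sqrt(R)*(1 - R)
T(-1)*6 + (-7 - 1*3) = (sqrt(-1)*(1 - 1*(-1)))*6 + (-7 - 1*3) = (I*(1 + 1))*6 + (-7 - 3) = (I*2)*6 - 10 = (2*I)*6 - 10 = 12*I - 10 = -10 + 12*I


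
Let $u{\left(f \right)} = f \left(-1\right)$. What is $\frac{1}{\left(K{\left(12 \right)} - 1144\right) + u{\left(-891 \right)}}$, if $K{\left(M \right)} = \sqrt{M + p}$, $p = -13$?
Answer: $- \frac{253}{64010} - \frac{i}{64010} \approx -0.0039525 - 1.5623 \cdot 10^{-5} i$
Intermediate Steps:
$u{\left(f \right)} = - f$
$K{\left(M \right)} = \sqrt{-13 + M}$ ($K{\left(M \right)} = \sqrt{M - 13} = \sqrt{-13 + M}$)
$\frac{1}{\left(K{\left(12 \right)} - 1144\right) + u{\left(-891 \right)}} = \frac{1}{\left(\sqrt{-13 + 12} - 1144\right) - -891} = \frac{1}{\left(\sqrt{-1} - 1144\right) + 891} = \frac{1}{\left(i - 1144\right) + 891} = \frac{1}{\left(-1144 + i\right) + 891} = \frac{1}{-253 + i} = \frac{-253 - i}{64010}$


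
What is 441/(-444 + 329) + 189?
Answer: 21294/115 ≈ 185.17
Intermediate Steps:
441/(-444 + 329) + 189 = 441/(-115) + 189 = -1/115*441 + 189 = -441/115 + 189 = 21294/115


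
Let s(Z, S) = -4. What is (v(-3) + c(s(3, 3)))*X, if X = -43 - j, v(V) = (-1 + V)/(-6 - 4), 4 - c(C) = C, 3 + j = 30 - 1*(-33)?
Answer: -4326/5 ≈ -865.20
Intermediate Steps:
j = 60 (j = -3 + (30 - 1*(-33)) = -3 + (30 + 33) = -3 + 63 = 60)
c(C) = 4 - C
v(V) = 1/10 - V/10 (v(V) = (-1 + V)/(-10) = (-1 + V)*(-1/10) = 1/10 - V/10)
X = -103 (X = -43 - 1*60 = -43 - 60 = -103)
(v(-3) + c(s(3, 3)))*X = ((1/10 - 1/10*(-3)) + (4 - 1*(-4)))*(-103) = ((1/10 + 3/10) + (4 + 4))*(-103) = (2/5 + 8)*(-103) = (42/5)*(-103) = -4326/5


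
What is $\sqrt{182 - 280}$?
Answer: $7 i \sqrt{2} \approx 9.8995 i$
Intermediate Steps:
$\sqrt{182 - 280} = \sqrt{-98} = 7 i \sqrt{2}$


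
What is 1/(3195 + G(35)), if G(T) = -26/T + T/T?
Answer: 35/111834 ≈ 0.00031296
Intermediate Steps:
G(T) = 1 - 26/T (G(T) = -26/T + 1 = 1 - 26/T)
1/(3195 + G(35)) = 1/(3195 + (-26 + 35)/35) = 1/(3195 + (1/35)*9) = 1/(3195 + 9/35) = 1/(111834/35) = 35/111834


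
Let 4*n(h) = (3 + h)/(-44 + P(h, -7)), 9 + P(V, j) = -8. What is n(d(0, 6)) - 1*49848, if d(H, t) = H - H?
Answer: -12162915/244 ≈ -49848.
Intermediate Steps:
P(V, j) = -17 (P(V, j) = -9 - 8 = -17)
d(H, t) = 0
n(h) = -3/244 - h/244 (n(h) = ((3 + h)/(-44 - 17))/4 = ((3 + h)/(-61))/4 = ((3 + h)*(-1/61))/4 = (-3/61 - h/61)/4 = -3/244 - h/244)
n(d(0, 6)) - 1*49848 = (-3/244 - 1/244*0) - 1*49848 = (-3/244 + 0) - 49848 = -3/244 - 49848 = -12162915/244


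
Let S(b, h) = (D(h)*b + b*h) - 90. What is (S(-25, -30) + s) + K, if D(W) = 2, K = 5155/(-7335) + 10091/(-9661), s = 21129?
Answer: 308075278705/14172687 ≈ 21737.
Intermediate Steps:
K = -24763988/14172687 (K = 5155*(-1/7335) + 10091*(-1/9661) = -1031/1467 - 10091/9661 = -24763988/14172687 ≈ -1.7473)
S(b, h) = -90 + 2*b + b*h (S(b, h) = (2*b + b*h) - 90 = -90 + 2*b + b*h)
(S(-25, -30) + s) + K = ((-90 + 2*(-25) - 25*(-30)) + 21129) - 24763988/14172687 = ((-90 - 50 + 750) + 21129) - 24763988/14172687 = (610 + 21129) - 24763988/14172687 = 21739 - 24763988/14172687 = 308075278705/14172687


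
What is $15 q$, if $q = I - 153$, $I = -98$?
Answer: $-3765$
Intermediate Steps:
$q = -251$ ($q = -98 - 153 = -251$)
$15 q = 15 \left(-251\right) = -3765$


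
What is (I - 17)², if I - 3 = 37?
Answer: 529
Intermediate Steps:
I = 40 (I = 3 + 37 = 40)
(I - 17)² = (40 - 17)² = 23² = 529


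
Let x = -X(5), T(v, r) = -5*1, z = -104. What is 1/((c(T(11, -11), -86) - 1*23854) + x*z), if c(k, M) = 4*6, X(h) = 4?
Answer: -1/23414 ≈ -4.2709e-5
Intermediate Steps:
T(v, r) = -5
c(k, M) = 24
x = -4 (x = -1*4 = -4)
1/((c(T(11, -11), -86) - 1*23854) + x*z) = 1/((24 - 1*23854) - 4*(-104)) = 1/((24 - 23854) + 416) = 1/(-23830 + 416) = 1/(-23414) = -1/23414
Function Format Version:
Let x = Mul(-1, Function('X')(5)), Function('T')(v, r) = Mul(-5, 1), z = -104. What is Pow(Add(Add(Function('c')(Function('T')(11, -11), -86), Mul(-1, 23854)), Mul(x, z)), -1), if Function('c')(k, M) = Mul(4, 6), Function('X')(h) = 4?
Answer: Rational(-1, 23414) ≈ -4.2709e-5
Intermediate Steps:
Function('T')(v, r) = -5
Function('c')(k, M) = 24
x = -4 (x = Mul(-1, 4) = -4)
Pow(Add(Add(Function('c')(Function('T')(11, -11), -86), Mul(-1, 23854)), Mul(x, z)), -1) = Pow(Add(Add(24, Mul(-1, 23854)), Mul(-4, -104)), -1) = Pow(Add(Add(24, -23854), 416), -1) = Pow(Add(-23830, 416), -1) = Pow(-23414, -1) = Rational(-1, 23414)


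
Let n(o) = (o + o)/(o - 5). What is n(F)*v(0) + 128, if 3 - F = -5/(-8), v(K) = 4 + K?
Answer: 2536/21 ≈ 120.76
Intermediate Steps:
F = 19/8 (F = 3 - (-5)/(-8) = 3 - (-5)*(-1)/8 = 3 - 1*5/8 = 3 - 5/8 = 19/8 ≈ 2.3750)
n(o) = 2*o/(-5 + o) (n(o) = (2*o)/(-5 + o) = 2*o/(-5 + o))
n(F)*v(0) + 128 = (2*(19/8)/(-5 + 19/8))*(4 + 0) + 128 = (2*(19/8)/(-21/8))*4 + 128 = (2*(19/8)*(-8/21))*4 + 128 = -38/21*4 + 128 = -152/21 + 128 = 2536/21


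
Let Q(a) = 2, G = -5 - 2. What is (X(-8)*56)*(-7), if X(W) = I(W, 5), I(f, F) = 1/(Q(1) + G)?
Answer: 392/5 ≈ 78.400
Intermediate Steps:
G = -7
I(f, F) = -1/5 (I(f, F) = 1/(2 - 7) = 1/(-5) = -1/5)
X(W) = -1/5
(X(-8)*56)*(-7) = -1/5*56*(-7) = -56/5*(-7) = 392/5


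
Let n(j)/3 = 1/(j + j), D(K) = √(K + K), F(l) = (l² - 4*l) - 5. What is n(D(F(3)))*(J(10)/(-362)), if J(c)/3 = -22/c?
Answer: -99*I/14480 ≈ -0.006837*I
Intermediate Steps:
F(l) = -5 + l² - 4*l
D(K) = √2*√K (D(K) = √(2*K) = √2*√K)
J(c) = -66/c (J(c) = 3*(-22/c) = -66/c)
n(j) = 3/(2*j) (n(j) = 3/(j + j) = 3/((2*j)) = 3*(1/(2*j)) = 3/(2*j))
n(D(F(3)))*(J(10)/(-362)) = (3/(2*((√2*√(-5 + 3² - 4*3)))))*(-66/10/(-362)) = (3/(2*((√2*√(-5 + 9 - 12)))))*(-66*⅒*(-1/362)) = (3/(2*((√2*√(-8)))))*(-33/5*(-1/362)) = (3/(2*((√2*(2*I*√2)))))*(33/1810) = (3/(2*((4*I))))*(33/1810) = (3*(-I/4)/2)*(33/1810) = -3*I/8*(33/1810) = -99*I/14480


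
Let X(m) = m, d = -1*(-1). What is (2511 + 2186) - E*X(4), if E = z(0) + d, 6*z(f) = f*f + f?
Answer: 4693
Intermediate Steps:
z(f) = f/6 + f**2/6 (z(f) = (f*f + f)/6 = (f**2 + f)/6 = (f + f**2)/6 = f/6 + f**2/6)
d = 1
E = 1 (E = (1/6)*0*(1 + 0) + 1 = (1/6)*0*1 + 1 = 0 + 1 = 1)
(2511 + 2186) - E*X(4) = (2511 + 2186) - 4 = 4697 - 1*4 = 4697 - 4 = 4693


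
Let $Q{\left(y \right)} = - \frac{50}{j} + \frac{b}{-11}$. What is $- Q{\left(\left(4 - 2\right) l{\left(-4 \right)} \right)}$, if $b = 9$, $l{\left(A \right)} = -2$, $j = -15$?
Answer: $- \frac{83}{33} \approx -2.5152$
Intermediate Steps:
$Q{\left(y \right)} = \frac{83}{33}$ ($Q{\left(y \right)} = - \frac{50}{-15} + \frac{9}{-11} = \left(-50\right) \left(- \frac{1}{15}\right) + 9 \left(- \frac{1}{11}\right) = \frac{10}{3} - \frac{9}{11} = \frac{83}{33}$)
$- Q{\left(\left(4 - 2\right) l{\left(-4 \right)} \right)} = \left(-1\right) \frac{83}{33} = - \frac{83}{33}$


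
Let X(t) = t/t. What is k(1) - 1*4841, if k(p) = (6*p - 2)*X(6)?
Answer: -4837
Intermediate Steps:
X(t) = 1
k(p) = -2 + 6*p (k(p) = (6*p - 2)*1 = (-2 + 6*p)*1 = -2 + 6*p)
k(1) - 1*4841 = (-2 + 6*1) - 1*4841 = (-2 + 6) - 4841 = 4 - 4841 = -4837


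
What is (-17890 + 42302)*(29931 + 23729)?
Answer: 1309947920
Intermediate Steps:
(-17890 + 42302)*(29931 + 23729) = 24412*53660 = 1309947920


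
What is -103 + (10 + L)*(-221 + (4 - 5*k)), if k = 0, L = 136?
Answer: -31785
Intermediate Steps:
-103 + (10 + L)*(-221 + (4 - 5*k)) = -103 + (10 + 136)*(-221 + (4 - 5*0)) = -103 + 146*(-221 + (4 + 0)) = -103 + 146*(-221 + 4) = -103 + 146*(-217) = -103 - 31682 = -31785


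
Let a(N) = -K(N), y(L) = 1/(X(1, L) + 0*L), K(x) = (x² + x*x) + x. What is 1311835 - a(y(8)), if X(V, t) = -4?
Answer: 10494679/8 ≈ 1.3118e+6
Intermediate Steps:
K(x) = x + 2*x² (K(x) = (x² + x²) + x = 2*x² + x = x + 2*x²)
y(L) = -¼ (y(L) = 1/(-4 + 0*L) = 1/(-4 + 0) = 1/(-4) = -¼)
a(N) = -N*(1 + 2*N)
1311835 - a(y(8)) = 1311835 - (-1)*(-1)*(1 + 2*(-¼))/4 = 1311835 - (-1)*(-1)*(1 - ½)/4 = 1311835 - (-1)*(-1)/(4*2) = 1311835 - 1*⅛ = 1311835 - ⅛ = 10494679/8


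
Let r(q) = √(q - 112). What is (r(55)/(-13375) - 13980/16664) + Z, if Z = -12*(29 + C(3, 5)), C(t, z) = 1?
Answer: -1503255/4166 - I*√57/13375 ≈ -360.84 - 0.00056447*I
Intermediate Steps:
r(q) = √(-112 + q)
Z = -360 (Z = -12*(29 + 1) = -12*30 = -360)
(r(55)/(-13375) - 13980/16664) + Z = (√(-112 + 55)/(-13375) - 13980/16664) - 360 = (√(-57)*(-1/13375) - 13980*1/16664) - 360 = ((I*√57)*(-1/13375) - 3495/4166) - 360 = (-I*√57/13375 - 3495/4166) - 360 = (-3495/4166 - I*√57/13375) - 360 = -1503255/4166 - I*√57/13375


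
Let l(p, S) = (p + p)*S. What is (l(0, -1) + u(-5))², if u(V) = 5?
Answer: 25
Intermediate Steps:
l(p, S) = 2*S*p (l(p, S) = (2*p)*S = 2*S*p)
(l(0, -1) + u(-5))² = (2*(-1)*0 + 5)² = (0 + 5)² = 5² = 25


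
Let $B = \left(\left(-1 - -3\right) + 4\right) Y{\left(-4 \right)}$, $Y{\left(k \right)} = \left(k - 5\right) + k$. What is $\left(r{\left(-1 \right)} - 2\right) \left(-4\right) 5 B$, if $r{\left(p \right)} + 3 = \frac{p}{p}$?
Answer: $-6240$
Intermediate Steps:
$r{\left(p \right)} = -2$ ($r{\left(p \right)} = -3 + \frac{p}{p} = -3 + 1 = -2$)
$Y{\left(k \right)} = -5 + 2 k$ ($Y{\left(k \right)} = \left(-5 + k\right) + k = -5 + 2 k$)
$B = -78$ ($B = \left(\left(-1 - -3\right) + 4\right) \left(-5 + 2 \left(-4\right)\right) = \left(\left(-1 + 3\right) + 4\right) \left(-5 - 8\right) = \left(2 + 4\right) \left(-13\right) = 6 \left(-13\right) = -78$)
$\left(r{\left(-1 \right)} - 2\right) \left(-4\right) 5 B = \left(-2 - 2\right) \left(-4\right) 5 \left(-78\right) = - 4 \left(\left(-20\right) \left(-78\right)\right) = \left(-4\right) 1560 = -6240$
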